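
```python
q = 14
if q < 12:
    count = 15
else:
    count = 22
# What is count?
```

Trace:
`q = 14` → q = 14
`if q < 12: ...` → q < 12 is False, take else branch → count = 22
So count = 22

Answer: 22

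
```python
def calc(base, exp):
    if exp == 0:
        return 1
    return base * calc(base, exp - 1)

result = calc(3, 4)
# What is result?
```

calc(3, 4) = 3 * 3 * 3 * 3 = 81

Answer: 81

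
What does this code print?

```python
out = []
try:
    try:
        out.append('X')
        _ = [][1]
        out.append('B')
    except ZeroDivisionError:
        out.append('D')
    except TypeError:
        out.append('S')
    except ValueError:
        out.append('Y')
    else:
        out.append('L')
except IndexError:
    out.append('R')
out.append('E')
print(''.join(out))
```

Execution trace: 'X' (inner try body) → 'R' (outer except IndexError) → 'E' (after the try/except). Output: XRE

Answer: XRE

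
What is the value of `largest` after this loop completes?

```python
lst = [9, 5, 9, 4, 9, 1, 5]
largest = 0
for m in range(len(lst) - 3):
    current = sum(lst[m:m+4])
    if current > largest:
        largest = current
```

Max sum of 4-element window in [9, 5, 9, 4, 9, 1, 5]
`largest` takes the values: 0 → 27

Answer: 27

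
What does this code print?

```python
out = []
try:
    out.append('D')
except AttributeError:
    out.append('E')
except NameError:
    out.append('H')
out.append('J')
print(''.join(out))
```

Execution trace: 'D' (try body, no exception) → 'J' (after the try/except). Output: DJ

Answer: DJ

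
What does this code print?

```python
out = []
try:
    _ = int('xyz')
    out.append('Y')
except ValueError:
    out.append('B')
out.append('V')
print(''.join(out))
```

Execution trace: 'B' (except ValueError) → 'V' (after the try/except). Output: BV

Answer: BV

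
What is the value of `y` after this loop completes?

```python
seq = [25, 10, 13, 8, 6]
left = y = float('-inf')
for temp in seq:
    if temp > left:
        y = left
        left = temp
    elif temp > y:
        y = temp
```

Second largest (with repeats) in [25, 10, 13, 8, 6]
`y` takes the values: -inf → 10 → 13

Answer: 13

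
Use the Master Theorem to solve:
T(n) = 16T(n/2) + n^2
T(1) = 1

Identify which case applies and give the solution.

a=16, b=2, f(n)=n^2. log_2(16) = 4. Since c=2 < 4, Case 1 applies: T(n) = Θ(n^log_b(a)) = O(n^4).

Answer: O(n^4) - Case 1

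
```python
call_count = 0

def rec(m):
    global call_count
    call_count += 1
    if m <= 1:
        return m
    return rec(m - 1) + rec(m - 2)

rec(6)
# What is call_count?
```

Calls(m) = 1 + Calls(m-1) + Calls(m-2); Calls(0)=Calls(1)=1. For m=6 this gives 25.

Answer: 25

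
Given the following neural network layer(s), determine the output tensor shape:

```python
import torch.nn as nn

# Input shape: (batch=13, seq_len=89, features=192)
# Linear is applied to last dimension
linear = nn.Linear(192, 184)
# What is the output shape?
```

Input: (13, 89, 192) -> Output: (13, 89, 184)

Answer: (13, 89, 184)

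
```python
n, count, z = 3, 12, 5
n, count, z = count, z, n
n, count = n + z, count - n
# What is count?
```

Trace:
`n, count, z = 3, 12, 5` → n = 3; count = 12; z = 5
`n, count, z = count, z, n` → n = 12; count = 5; z = 3
`n, count = n + z, count - n` → n = 15; count = -7
So count = -7

Answer: -7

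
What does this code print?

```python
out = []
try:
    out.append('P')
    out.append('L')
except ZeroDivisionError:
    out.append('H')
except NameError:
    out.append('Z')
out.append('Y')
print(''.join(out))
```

Execution trace: 'P' (try body) → 'L' (try body, no exception) → 'Y' (after the try/except). Output: PLY

Answer: PLY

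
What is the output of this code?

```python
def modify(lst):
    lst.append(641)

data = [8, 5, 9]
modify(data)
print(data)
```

Key concept: function modifies passed list.
Step by step:
`data = [8, 5, 9]` → data = [8, 5, 9]
`modify(data)` → data = [8, 5, 9, 641]
`print(data)` → prints [8, 5, 9, 641]

Answer: [8, 5, 9, 641]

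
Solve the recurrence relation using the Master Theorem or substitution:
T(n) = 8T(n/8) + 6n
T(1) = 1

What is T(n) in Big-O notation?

By Master Theorem: a=8, b=8, f(n)=6n. Since log_8(8) = 1 and f(n) = Θ(n^1), Case 2 applies. T(n) = O(n log n).

Answer: O(n log n)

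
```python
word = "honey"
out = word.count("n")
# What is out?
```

Trace:
`word = "honey"` → word = 'honey'
`out = word.count("n")` → out = 1
So out = 1

Answer: 1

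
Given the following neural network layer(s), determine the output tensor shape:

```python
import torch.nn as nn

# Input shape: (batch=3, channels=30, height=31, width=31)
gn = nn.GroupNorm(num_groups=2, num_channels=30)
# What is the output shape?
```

Input: (3, 30, 31, 31) -> Output: (3, 30, 31, 31)

Answer: (3, 30, 31, 31)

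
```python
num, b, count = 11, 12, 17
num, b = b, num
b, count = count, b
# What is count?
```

Trace:
`num, b, count = 11, 12, 17` → num = 11; b = 12; count = 17
`num, b = b, num` → num = 12; b = 11
`b, count = count, b` → b = 17; count = 11
So count = 11

Answer: 11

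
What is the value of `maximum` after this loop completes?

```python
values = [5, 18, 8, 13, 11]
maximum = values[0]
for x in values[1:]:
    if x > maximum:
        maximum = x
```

Maximum of [5, 18, 8, 13, 11]
`maximum` takes the values: 5 → 18

Answer: 18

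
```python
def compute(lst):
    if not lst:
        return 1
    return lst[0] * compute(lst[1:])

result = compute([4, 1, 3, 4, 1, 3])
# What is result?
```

Product over [4, 1, 3, 4, 1, 3] = 4 * 1 * 3 * 4 * 1 * 3 = 144

Answer: 144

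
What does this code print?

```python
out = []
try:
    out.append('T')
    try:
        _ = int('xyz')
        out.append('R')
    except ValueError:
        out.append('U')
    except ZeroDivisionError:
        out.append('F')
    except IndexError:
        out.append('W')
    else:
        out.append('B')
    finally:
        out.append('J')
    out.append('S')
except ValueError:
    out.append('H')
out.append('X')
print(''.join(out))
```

Execution trace: 'T' (try body) → 'U' (inner except ValueError) → 'J' (inner finally) → 'S' (try body, no exception) → 'X' (after the try/except). Output: TUJSX

Answer: TUJSX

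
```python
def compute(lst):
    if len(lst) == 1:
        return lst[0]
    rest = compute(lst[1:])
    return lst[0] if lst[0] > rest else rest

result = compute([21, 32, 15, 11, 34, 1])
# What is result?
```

Recursive max over [21, 32, 15, 11, 34, 1] = 34

Answer: 34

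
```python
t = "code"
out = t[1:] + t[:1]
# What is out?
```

Trace:
`t = "code"` → t = 'code'
`out = t[1:] + t[:1]` → out = 'odec'
So out = 'odec'

Answer: 'odec'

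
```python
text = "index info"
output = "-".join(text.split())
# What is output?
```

Trace:
`text = "index info"` → text = 'index info'
`output = "-".join(text.split())` → output = 'index-info'
So output = 'index-info'

Answer: 'index-info'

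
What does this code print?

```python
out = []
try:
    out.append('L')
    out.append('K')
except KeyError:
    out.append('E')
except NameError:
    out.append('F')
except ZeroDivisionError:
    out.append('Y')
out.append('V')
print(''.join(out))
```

Execution trace: 'L' (try body) → 'K' (try body, no exception) → 'V' (after the try/except). Output: LKV

Answer: LKV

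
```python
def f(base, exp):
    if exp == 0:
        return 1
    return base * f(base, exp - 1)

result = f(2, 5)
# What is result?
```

f(2, 5) = 2 * 2 * 2 * 2 * 2 = 32

Answer: 32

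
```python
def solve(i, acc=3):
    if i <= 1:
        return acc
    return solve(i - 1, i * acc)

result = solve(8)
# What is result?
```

Accumulator trace (n, acc): (8, 3) -> (7, 24) -> (6, 168) -> (5, 1008) -> (4, 5040) -> (3, 20160) -> (2, 60480) -> (1, 120960) -> return 120960

Answer: 120960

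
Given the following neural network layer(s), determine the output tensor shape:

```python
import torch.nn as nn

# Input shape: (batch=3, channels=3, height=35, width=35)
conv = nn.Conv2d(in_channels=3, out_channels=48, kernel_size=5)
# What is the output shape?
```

Input: (3, 3, 35, 35) -> Output: (3, 48, 31, 31)

Answer: (3, 48, 31, 31)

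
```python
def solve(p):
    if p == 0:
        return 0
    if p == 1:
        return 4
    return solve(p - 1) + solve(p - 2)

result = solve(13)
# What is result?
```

Build up from base cases: solve(0)=0, solve(1)=4, solve(2)=4, solve(3)=8, solve(4)=12, solve(5)=20, solve(6)=32, ..., solve(13)=932

Answer: 932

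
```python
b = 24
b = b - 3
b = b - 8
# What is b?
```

Trace:
`b = 24` → b = 24
`b = b - 3` → b = 21
`b = b - 8` → b = 13
So b = 13

Answer: 13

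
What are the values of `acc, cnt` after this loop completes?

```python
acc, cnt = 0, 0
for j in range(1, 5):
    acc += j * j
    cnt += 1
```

Sum of squares and count
`acc, cnt` takes the values: (0, 0) → (1, 0) → (1, 1) → (5, 1) → (5, 2) → (14, 2) → (14, 3) → (30, 3) → (30, 4)

Answer: 30, 4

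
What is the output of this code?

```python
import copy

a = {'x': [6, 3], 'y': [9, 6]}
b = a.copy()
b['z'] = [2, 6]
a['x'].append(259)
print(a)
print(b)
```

Key concept: shallow copy of dict with mutable values.
Step by step:
`a = {'x': [6, 3], 'y': [9, 6]}` → a = {'x': [6, 3], 'y': [9, 6]}
`b = a.copy()` → b = {'x': [6, 3], 'y': [9, 6]}
`b['z'] = [2, 6]` → b = {'x': [6, 3], 'y': [9, 6], 'z': [2, 6]}
`a['x'].append(259)` → a = {'x': [6, 3, 259], 'y': [9, 6]}; b = {'x': [6, 3, 259], 'y': [9, 6], 'z': [2, 6]}
`print(a)` → prints {'x': [6, 3, 259], 'y': [9, 6]}
`print(b)` → prints {'x': [6, 3, 259], 'y': [9, 6], 'z': [2, 6]}

Answer:
{'x': [6, 3, 259], 'y': [9, 6]}
{'x': [6, 3, 259], 'y': [9, 6], 'z': [2, 6]}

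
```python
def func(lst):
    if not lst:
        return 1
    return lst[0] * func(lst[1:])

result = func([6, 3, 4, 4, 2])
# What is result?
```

Product over [6, 3, 4, 4, 2] = 6 * 3 * 4 * 4 * 2 = 576

Answer: 576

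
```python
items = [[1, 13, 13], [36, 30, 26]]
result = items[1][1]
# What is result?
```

Trace:
`items = [[1, 13, 13], [36, 30, 26]]` → items = [[1, 13, 13], [36, 30, 26]]
`result = items[1][1]` → result = 30
So result = 30

Answer: 30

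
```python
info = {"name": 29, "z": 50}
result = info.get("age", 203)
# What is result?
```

Trace:
`info = {"name": 29, "z": 50}` → info = {'name': 29, 'z': 50}
`result = info.get("age", 203)` → result = 203
So result = 203

Answer: 203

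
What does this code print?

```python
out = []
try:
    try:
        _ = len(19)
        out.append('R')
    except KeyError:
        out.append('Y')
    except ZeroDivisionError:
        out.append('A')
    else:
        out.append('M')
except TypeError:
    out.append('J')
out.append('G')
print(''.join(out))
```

Execution trace: 'J' (outer except TypeError) → 'G' (after the try/except). Output: JG

Answer: JG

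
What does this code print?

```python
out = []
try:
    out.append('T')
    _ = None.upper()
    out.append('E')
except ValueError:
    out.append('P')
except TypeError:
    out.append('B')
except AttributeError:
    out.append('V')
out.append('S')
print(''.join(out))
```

Execution trace: 'T' (try body) → 'V' (except AttributeError) → 'S' (after the try/except). Output: TVS

Answer: TVS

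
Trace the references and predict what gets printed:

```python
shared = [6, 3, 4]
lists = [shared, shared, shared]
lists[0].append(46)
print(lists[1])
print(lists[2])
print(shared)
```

Key concept: list of same reference.
Step by step:
`shared = [6, 3, 4]` → shared = [6, 3, 4]
`lists = [shared, shared, shared]` → lists = [[6, 3, 4], [6, 3, 4], [6, 3, 4]]
`lists[0].append(46)` → shared = [6, 3, 4, 46]; lists = [[6, 3, 4, 46], [6, 3, 4, 46], [6, 3, 4, 46]]
`print(lists[1])` → prints [6, 3, 4, 46]
`print(lists[2])` → prints [6, 3, 4, 46]
`print(shared)` → prints [6, 3, 4, 46]

Answer:
[6, 3, 4, 46]
[6, 3, 4, 46]
[6, 3, 4, 46]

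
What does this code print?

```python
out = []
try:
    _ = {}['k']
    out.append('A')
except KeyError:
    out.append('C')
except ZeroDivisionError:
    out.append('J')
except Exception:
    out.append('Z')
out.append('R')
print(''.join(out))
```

Execution trace: 'C' (except KeyError) → 'R' (after the try/except). Output: CR

Answer: CR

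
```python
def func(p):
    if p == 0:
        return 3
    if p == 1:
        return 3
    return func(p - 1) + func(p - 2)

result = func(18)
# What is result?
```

Build up from base cases: func(0)=3, func(1)=3, func(2)=6, func(3)=9, func(4)=15, func(5)=24, func(6)=39, ..., func(18)=12543

Answer: 12543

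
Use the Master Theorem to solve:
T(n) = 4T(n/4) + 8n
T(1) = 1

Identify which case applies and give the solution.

a=4, b=4, f(n)=8n. log_4(4) = 1. Since c=1 = 1, Case 2 applies: T(n) = Θ(n^log_b(a) · log n) = O(n log n).

Answer: O(n log n) - Case 2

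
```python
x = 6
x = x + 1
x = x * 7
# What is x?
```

Trace:
`x = 6` → x = 6
`x = x + 1` → x = 7
`x = x * 7` → x = 49
So x = 49

Answer: 49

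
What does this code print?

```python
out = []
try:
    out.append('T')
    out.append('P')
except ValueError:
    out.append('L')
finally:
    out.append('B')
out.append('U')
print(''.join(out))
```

Execution trace: 'T' (try body) → 'P' (try body, no exception) → 'B' (finally) → 'U' (after the try/except). Output: TPBU

Answer: TPBU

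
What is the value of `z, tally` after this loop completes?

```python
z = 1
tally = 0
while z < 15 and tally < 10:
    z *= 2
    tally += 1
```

Double until >= 15 or 10 iterations
`z, tally` takes the values: (1, 0) → (2, 0) → (2, 1) → (4, 1) → (4, 2) → (8, 2) → (8, 3) → (16, 3) → (16, 4)

Answer: 16, 4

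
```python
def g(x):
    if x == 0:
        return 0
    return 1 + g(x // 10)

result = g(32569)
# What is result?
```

Count of digits of 32569: 5

Answer: 5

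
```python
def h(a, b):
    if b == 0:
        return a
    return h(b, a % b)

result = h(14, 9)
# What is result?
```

h(14, 9) -> h(9, 5) -> h(5, 4) -> h(4, 1) -> h(1, 0) -> 1

Answer: 1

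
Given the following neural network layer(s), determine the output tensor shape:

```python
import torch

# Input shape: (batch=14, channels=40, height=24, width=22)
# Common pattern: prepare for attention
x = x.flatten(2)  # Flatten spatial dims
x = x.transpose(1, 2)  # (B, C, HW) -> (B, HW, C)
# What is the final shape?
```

Input: (14, 40, 24, 22) -> after flatten(2): (14, 40, 528) -> Output: (14, 528, 40)

Answer: (14, 528, 40)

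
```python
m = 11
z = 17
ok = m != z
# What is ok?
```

Trace:
`m = 11` → m = 11
`z = 17` → z = 17
`ok = m != z` → ok = True
So ok = True

Answer: True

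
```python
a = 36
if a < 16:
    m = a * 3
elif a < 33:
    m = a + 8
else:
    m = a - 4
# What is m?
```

Trace:
`a = 36` → a = 36
`if a < 16: ...` → a < 16 is False, a < 33 is False, take else branch → m = 32
So m = 32

Answer: 32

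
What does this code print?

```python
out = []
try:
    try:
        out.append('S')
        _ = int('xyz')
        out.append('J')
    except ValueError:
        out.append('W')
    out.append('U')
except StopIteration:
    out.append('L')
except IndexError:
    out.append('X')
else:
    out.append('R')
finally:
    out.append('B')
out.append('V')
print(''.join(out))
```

Execution trace: 'S' (inner try body) → 'W' (inner except ValueError) → 'U' (try body, no exception) → 'R' (else) → 'B' (finally) → 'V' (after the try/except). Output: SWURBV

Answer: SWURBV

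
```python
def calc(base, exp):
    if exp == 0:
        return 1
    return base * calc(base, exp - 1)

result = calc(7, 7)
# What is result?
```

calc(7, 7) = 7 * 7 * 7 * 7 * 7 * 7 * 7 = 823543

Answer: 823543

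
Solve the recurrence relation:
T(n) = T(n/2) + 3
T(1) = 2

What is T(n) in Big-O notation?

Each step divides n by 2 and adds 3. After log_2(n) steps we reach T(1)=2. So T(n) = 3·log_2(n) + 2 = O(log n).

Answer: O(log n)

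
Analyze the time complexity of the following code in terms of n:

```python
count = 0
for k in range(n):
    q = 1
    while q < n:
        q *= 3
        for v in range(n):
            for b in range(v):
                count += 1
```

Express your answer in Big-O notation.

Each loop level contributes: n × log n × n × n. Multiplying the contributions gives O(n^3 log n).

Answer: O(n^3 log n)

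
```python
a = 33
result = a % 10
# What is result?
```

Trace:
`a = 33` → a = 33
`result = a % 10` → result = 3
So result = 3

Answer: 3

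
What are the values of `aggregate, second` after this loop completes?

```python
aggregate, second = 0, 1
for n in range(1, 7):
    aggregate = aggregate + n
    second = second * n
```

Sum and factorial of 1 to 6
`aggregate, second` takes the values: (0, 1) → (1, 1) → (3, 1) → (3, 2) → (6, 2) → (6, 6) → (10, 6) → (10, 24) → (15, 24) → (15, 120) → (21, 120) → (21, 720)

Answer: 21, 720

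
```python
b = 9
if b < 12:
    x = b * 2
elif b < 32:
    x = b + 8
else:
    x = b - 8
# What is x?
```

Trace:
`b = 9` → b = 9
`if b < 12: ...` → b < 12 is True → x = 18
So x = 18

Answer: 18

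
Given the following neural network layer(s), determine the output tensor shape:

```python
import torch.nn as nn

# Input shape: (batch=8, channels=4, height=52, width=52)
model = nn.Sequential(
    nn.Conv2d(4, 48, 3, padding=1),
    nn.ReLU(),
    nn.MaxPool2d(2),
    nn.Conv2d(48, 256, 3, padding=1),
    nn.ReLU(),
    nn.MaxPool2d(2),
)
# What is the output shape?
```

Input: (8, 4, 52, 52) -> after first Conv2d: (8, 48, 52, 52) -> after first MaxPool2d: (8, 48, 26, 26) -> after second Conv2d: (8, 256, 26, 26) -> Output: (8, 256, 13, 13)

Answer: (8, 256, 13, 13)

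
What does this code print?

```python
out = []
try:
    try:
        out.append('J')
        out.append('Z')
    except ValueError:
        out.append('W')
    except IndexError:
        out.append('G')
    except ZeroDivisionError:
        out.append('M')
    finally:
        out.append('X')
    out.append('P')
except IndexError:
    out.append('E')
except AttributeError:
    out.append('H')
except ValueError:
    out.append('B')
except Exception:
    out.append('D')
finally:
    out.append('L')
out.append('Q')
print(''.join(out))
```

Execution trace: 'J' (inner try body) → 'Z' (inner try body, no exception) → 'X' (inner finally) → 'P' (try body, no exception) → 'L' (finally) → 'Q' (after the try/except). Output: JZXPLQ

Answer: JZXPLQ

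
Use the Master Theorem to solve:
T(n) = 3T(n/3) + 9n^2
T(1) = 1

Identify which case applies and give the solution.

a=3, b=3, f(n)=9n^2. log_3(3) = 1. Since c=2 > 1 and the regularity condition holds (3(n/3)^2 = (3/3^2)n^2 with 3/3^2 < 1), Case 3 applies: T(n) = Θ(f(n)) = O(n^2).

Answer: O(n^2) - Case 3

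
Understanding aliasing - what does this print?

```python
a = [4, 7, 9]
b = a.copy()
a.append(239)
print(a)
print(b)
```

Key concept: list.copy() creates independent copy.
Step by step:
`a = [4, 7, 9]` → a = [4, 7, 9]
`b = a.copy()` → b = [4, 7, 9]
`a.append(239)` → a = [4, 7, 9, 239]
`print(a)` → prints [4, 7, 9, 239]
`print(b)` → prints [4, 7, 9]

Answer:
[4, 7, 9, 239]
[4, 7, 9]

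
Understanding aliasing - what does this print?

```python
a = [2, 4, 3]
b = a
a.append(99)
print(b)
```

Key concept: basic list aliasing.
Step by step:
`a = [2, 4, 3]` → a = [2, 4, 3]
`b = a` → b = [2, 4, 3] (same object as a)
`a.append(99)` → a = [2, 4, 3, 99] (same object as b); b = [2, 4, 3, 99] (same object as a)
`print(b)` → prints [2, 4, 3, 99]

Answer: [2, 4, 3, 99]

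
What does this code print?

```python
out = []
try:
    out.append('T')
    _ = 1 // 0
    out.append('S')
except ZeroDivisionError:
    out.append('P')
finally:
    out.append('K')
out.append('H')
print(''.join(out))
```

Execution trace: 'T' (try body) → 'P' (except ZeroDivisionError) → 'K' (finally) → 'H' (after the try/except). Output: TPKH

Answer: TPKH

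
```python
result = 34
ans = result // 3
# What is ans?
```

Trace:
`result = 34` → result = 34
`ans = result // 3` → ans = 11
So ans = 11

Answer: 11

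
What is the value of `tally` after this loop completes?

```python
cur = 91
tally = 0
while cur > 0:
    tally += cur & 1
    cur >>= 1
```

Count set bits in 91 (binary: 0b1011011)
`tally` takes the values: 0 → 1 → 2 → 3 → 4 → 5

Answer: 5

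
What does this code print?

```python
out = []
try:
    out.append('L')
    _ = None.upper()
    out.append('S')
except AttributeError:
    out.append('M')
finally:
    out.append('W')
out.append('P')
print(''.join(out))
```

Execution trace: 'L' (try body) → 'M' (except AttributeError) → 'W' (finally) → 'P' (after the try/except). Output: LMWP

Answer: LMWP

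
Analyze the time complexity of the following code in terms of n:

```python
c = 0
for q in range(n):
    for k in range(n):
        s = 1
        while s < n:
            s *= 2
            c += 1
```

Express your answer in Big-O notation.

Each loop level contributes: n × n × log n. Multiplying the contributions gives O(n^2 log n).

Answer: O(n^2 log n)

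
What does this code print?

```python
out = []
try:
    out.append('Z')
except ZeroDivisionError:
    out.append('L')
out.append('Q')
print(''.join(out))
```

Execution trace: 'Z' (try body, no exception) → 'Q' (after the try/except). Output: ZQ

Answer: ZQ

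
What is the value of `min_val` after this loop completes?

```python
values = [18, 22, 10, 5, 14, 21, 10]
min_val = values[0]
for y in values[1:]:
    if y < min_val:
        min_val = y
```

Minimum of [18, 22, 10, 5, 14, 21, 10]
`min_val` takes the values: 18 → 10 → 5

Answer: 5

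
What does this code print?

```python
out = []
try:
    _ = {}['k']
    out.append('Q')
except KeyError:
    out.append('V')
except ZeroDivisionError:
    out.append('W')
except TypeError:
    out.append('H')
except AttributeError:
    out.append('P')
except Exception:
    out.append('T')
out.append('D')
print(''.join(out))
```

Execution trace: 'V' (except KeyError) → 'D' (after the try/except). Output: VD

Answer: VD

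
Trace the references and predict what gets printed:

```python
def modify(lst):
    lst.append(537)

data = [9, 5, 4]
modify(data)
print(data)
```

Key concept: function modifies passed list.
Step by step:
`data = [9, 5, 4]` → data = [9, 5, 4]
`modify(data)` → data = [9, 5, 4, 537]
`print(data)` → prints [9, 5, 4, 537]

Answer: [9, 5, 4, 537]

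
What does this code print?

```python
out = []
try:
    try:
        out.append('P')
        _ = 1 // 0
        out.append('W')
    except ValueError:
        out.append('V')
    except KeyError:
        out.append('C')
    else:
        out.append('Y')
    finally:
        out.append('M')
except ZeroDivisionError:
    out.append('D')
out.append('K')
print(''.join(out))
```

Execution trace: 'P' (try body) → 'M' (finally) → 'D' (outer except ZeroDivisionError) → 'K' (after the try/except). Output: PMDK

Answer: PMDK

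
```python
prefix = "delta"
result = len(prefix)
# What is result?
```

Trace:
`prefix = "delta"` → prefix = 'delta'
`result = len(prefix)` → result = 5
So result = 5

Answer: 5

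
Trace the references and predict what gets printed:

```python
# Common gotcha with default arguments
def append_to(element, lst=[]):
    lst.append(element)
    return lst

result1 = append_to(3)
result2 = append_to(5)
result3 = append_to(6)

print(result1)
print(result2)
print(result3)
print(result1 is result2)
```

Key concept: mutable default argument gotcha.
Step by step:
`result1 = append_to(3)` → result1 = [3]
`result2 = append_to(5)` → result1 = [3, 5] (same object as result2); result2 = [3, 5] (same object as result1)
`result3 = append_to(6)` → result1 = [3, 5, 6] (same object as result2, result3); result2 = [3, 5, 6] (same object as result1, result3); result3 = [3, 5, 6] (same object as result1, result2)
`print(result1)` → prints [3, 5, 6]
`print(result2)` → prints [3, 5, 6]
`print(result3)` → prints [3, 5, 6]
`print(result1 is result2)` → prints True

Answer:
[3, 5, 6]
[3, 5, 6]
[3, 5, 6]
True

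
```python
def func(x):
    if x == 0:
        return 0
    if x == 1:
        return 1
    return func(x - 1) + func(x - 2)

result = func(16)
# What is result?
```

Build up from base cases: func(0)=0, func(1)=1, func(2)=1, func(3)=2, func(4)=3, func(5)=5, func(6)=8, ..., func(16)=987

Answer: 987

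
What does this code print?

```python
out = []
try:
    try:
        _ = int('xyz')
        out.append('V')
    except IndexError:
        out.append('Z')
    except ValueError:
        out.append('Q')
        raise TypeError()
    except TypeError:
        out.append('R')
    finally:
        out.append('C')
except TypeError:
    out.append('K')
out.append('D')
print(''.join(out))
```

Execution trace: 'Q' (inner except ValueError) → 'C' (inner finally) → 'K' (outer except TypeError) → 'D' (after the try/except). Output: QCKD

Answer: QCKD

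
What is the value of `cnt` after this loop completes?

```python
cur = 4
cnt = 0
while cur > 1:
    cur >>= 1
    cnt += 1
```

Count right shifts until 1
`cnt` takes the values: 0 → 1 → 2

Answer: 2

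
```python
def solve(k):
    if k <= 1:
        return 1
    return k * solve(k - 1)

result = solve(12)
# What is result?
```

solve(12) = 12 * 11 * 10 * 9 * 8 * 7 * 6 * 5 * 4 * 3 * 2 * 1 = 479001600

Answer: 479001600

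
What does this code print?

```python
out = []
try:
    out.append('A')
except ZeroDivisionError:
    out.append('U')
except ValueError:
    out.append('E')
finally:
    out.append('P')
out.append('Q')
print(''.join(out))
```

Execution trace: 'A' (try body, no exception) → 'P' (finally) → 'Q' (after the try/except). Output: APQ

Answer: APQ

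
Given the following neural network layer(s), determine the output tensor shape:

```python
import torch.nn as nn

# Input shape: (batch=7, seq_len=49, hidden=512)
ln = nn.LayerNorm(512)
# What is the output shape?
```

Input: (7, 49, 512) -> Output: (7, 49, 512)

Answer: (7, 49, 512)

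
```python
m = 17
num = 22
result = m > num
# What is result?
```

Trace:
`m = 17` → m = 17
`num = 22` → num = 22
`result = m > num` → result = False
So result = False

Answer: False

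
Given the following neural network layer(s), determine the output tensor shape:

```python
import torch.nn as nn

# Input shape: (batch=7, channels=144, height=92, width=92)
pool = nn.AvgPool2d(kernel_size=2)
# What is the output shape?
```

Input: (7, 144, 92, 92) -> Output: (7, 144, 46, 46)

Answer: (7, 144, 46, 46)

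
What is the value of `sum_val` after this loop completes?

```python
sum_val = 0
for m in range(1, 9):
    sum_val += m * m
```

Sum of squares 1² to 8² = 204
`sum_val` takes the values: 0 → 1 → 5 → 14 → 30 → 55 → 91 → 140 → 204

Answer: 204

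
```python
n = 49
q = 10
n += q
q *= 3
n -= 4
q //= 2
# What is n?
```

Trace:
`n = 49` → n = 49
`q = 10` → q = 10
`n += q` → n = 59
`q *= 3` → q = 30
`n -= 4` → n = 55
`q //= 2` → q = 15
So n = 55

Answer: 55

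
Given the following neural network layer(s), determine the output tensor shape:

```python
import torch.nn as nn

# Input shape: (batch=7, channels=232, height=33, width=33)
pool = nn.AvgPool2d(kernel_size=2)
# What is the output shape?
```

Input: (7, 232, 33, 33) -> Output: (7, 232, 16, 16)

Answer: (7, 232, 16, 16)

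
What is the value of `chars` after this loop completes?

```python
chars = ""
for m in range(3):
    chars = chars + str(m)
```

Concatenate digits 0 to 2
`chars` takes the values: "" → "0" → "01" → "012"

Answer: "012"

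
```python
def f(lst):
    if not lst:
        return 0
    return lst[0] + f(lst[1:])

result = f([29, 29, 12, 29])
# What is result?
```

29 + 29 + 12 + 29 + 0 = 99

Answer: 99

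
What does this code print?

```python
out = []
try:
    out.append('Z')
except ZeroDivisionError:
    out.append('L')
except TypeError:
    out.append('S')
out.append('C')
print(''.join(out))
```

Execution trace: 'Z' (try body, no exception) → 'C' (after the try/except). Output: ZC

Answer: ZC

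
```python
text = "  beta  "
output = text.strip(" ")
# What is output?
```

Trace:
`text = "  beta  "` → text = '  beta  '
`output = text.strip(" ")` → output = 'beta'
So output = 'beta'

Answer: 'beta'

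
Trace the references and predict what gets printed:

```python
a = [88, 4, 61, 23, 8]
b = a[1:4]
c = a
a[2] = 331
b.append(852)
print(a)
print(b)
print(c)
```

Key concept: slice vs alias.
Step by step:
`a = [88, 4, 61, 23, 8]` → a = [88, 4, 61, 23, 8]
`b = a[1:4]` → b = [4, 61, 23]
`c = a` → c = [88, 4, 61, 23, 8] (same object as a)
`a[2] = 331` → a = [88, 4, 331, 23, 8] (same object as c); c = [88, 4, 331, 23, 8] (same object as a)
`b.append(852)` → b = [4, 61, 23, 852]
`print(a)` → prints [88, 4, 331, 23, 8]
`print(b)` → prints [4, 61, 23, 852]
`print(c)` → prints [88, 4, 331, 23, 8]

Answer:
[88, 4, 331, 23, 8]
[4, 61, 23, 852]
[88, 4, 331, 23, 8]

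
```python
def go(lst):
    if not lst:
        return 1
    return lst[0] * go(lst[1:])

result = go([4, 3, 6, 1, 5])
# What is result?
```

Product over [4, 3, 6, 1, 5] = 4 * 3 * 6 * 1 * 5 = 360

Answer: 360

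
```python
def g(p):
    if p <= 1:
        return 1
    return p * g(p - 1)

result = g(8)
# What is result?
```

g(8) = 8 * 7 * 6 * 5 * 4 * 3 * 2 * 1 = 40320

Answer: 40320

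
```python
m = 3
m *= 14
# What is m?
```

Trace:
`m = 3` → m = 3
`m *= 14` → m = 42
So m = 42

Answer: 42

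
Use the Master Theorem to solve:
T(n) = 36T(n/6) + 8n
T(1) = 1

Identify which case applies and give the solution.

a=36, b=6, f(n)=8n. log_6(36) = 2. Since c=1 < 2, Case 1 applies: T(n) = Θ(n^log_b(a)) = O(n^2).

Answer: O(n^2) - Case 1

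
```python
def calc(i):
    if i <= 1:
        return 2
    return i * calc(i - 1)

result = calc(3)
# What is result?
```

calc(3) = 3 * 2 * 2 = 12

Answer: 12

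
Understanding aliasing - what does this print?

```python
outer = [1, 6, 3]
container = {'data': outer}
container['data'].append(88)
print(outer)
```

Key concept: dict holds reference to list.
Step by step:
`outer = [1, 6, 3]` → outer = [1, 6, 3]
`container = {'data': outer}` → container = {'data': [1, 6, 3]}
`container['data'].append(88)` → outer = [1, 6, 3, 88]; container = {'data': [1, 6, 3, 88]}
`print(outer)` → prints [1, 6, 3, 88]

Answer: [1, 6, 3, 88]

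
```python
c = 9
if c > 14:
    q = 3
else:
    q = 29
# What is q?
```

Trace:
`c = 9` → c = 9
`if c > 14: ...` → c > 14 is False, take else branch → q = 29
So q = 29

Answer: 29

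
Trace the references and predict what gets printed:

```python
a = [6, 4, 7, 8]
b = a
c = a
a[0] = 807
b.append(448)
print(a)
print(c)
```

Key concept: multiple aliases.
Step by step:
`a = [6, 4, 7, 8]` → a = [6, 4, 7, 8]
`b = a` → b = [6, 4, 7, 8] (same object as a)
`c = a` → c = [6, 4, 7, 8] (same object as a, b)
`a[0] = 807` → a = [807, 4, 7, 8] (same object as b, c); b = [807, 4, 7, 8] (same object as a, c); c = [807, 4, 7, 8] (same object as a, b)
`b.append(448)` → a = [807, 4, 7, 8, 448] (same object as b, c); b = [807, 4, 7, 8, 448] (same object as a, c); c = [807, 4, 7, 8, 448] (same object as a, b)
`print(a)` → prints [807, 4, 7, 8, 448]
`print(c)` → prints [807, 4, 7, 8, 448]

Answer:
[807, 4, 7, 8, 448]
[807, 4, 7, 8, 448]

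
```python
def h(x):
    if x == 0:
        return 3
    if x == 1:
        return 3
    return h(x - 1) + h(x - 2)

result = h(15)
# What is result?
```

Build up from base cases: h(0)=3, h(1)=3, h(2)=6, h(3)=9, h(4)=15, h(5)=24, h(6)=39, ..., h(15)=2961

Answer: 2961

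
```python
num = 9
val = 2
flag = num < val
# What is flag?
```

Trace:
`num = 9` → num = 9
`val = 2` → val = 2
`flag = num < val` → flag = False
So flag = False

Answer: False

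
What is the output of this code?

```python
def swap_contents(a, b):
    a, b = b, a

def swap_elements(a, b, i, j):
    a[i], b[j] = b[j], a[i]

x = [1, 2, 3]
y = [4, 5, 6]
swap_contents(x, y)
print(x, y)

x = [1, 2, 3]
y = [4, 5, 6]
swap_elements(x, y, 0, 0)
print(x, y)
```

Key concept: parameter rebinding vs mutation.
Step by step:
`x = [1, 2, 3]` → x = [1, 2, 3]
`y = [4, 5, 6]` → y = [4, 5, 6]
`swap_contents(x, y)` → no visible change to tracked variables
`print(x, y)` → prints [1, 2, 3] [4, 5, 6]
`x = [1, 2, 3]` → x = [1, 2, 3]
`y = [4, 5, 6]` → y = [4, 5, 6]
`swap_elements(x, y, 0, 0)` → x = [4, 2, 3]; y = [1, 5, 6]
`print(x, y)` → prints [4, 2, 3] [1, 5, 6]

Answer:
[1, 2, 3] [4, 5, 6]
[4, 2, 3] [1, 5, 6]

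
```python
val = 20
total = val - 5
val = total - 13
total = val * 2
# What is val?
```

Trace:
`val = 20` → val = 20
`total = val - 5` → total = 15
`val = total - 13` → val = 2
`total = val * 2` → total = 4
So val = 2

Answer: 2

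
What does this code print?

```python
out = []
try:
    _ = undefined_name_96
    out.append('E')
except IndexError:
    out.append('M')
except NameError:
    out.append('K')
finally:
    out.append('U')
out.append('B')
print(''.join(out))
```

Execution trace: 'K' (except NameError) → 'U' (finally) → 'B' (after the try/except). Output: KUB

Answer: KUB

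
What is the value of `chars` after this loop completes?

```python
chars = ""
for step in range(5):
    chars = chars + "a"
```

Repeat 'a' 5 times
`chars` takes the values: "" → "a" → "aa" → "aaa" → "aaaa" → "aaaaa"

Answer: "aaaaa"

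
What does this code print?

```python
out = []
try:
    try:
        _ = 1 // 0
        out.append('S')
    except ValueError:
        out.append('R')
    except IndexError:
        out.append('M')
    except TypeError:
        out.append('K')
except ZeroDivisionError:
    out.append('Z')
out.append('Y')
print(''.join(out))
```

Execution trace: 'Z' (outer except ZeroDivisionError) → 'Y' (after the try/except). Output: ZY

Answer: ZY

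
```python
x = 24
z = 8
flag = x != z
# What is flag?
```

Trace:
`x = 24` → x = 24
`z = 8` → z = 8
`flag = x != z` → flag = True
So flag = True

Answer: True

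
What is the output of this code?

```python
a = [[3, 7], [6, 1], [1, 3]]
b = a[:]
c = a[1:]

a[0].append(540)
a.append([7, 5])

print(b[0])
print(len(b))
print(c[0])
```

Key concept: slice with nested mutation.
Step by step:
`a = [[3, 7], [6, 1], [1, 3]]` → a = [[3, 7], [6, 1], [1, 3]]
`b = a[:]` → b = [[3, 7], [6, 1], [1, 3]]
`c = a[1:]` → c = [[6, 1], [1, 3]]
`a[0].append(540)` → a = [[3, 7, 540], [6, 1], [1, 3]]; b = [[3, 7, 540], [6, 1], [1, 3]]
`a.append([7, 5])` → a = [[3, 7, 540], [6, 1], [1, 3], [7, 5]]
`print(b[0])` → prints [3, 7, 540]
`print(len(b))` → prints 3
`print(c[0])` → prints [6, 1]

Answer:
[3, 7, 540]
3
[6, 1]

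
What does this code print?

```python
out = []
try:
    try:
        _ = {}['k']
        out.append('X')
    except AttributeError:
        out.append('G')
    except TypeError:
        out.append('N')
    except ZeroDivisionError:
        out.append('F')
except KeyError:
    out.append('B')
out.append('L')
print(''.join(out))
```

Execution trace: 'B' (outer except KeyError) → 'L' (after the try/except). Output: BL

Answer: BL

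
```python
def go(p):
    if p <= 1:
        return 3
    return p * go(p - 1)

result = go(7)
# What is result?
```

go(7) = 7 * 6 * 5 * 4 * 3 * 2 * 3 = 15120

Answer: 15120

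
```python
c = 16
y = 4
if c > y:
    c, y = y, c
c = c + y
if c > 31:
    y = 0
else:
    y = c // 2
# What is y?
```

Trace:
`c = 16` → c = 16
`y = 4` → y = 4
`if c > y: ...` → c > y is True → c = 4; y = 16
`c = c + y` → c = 20
`if c > 31: ...` → c > 31 is False, take else branch → y = 10
So y = 10

Answer: 10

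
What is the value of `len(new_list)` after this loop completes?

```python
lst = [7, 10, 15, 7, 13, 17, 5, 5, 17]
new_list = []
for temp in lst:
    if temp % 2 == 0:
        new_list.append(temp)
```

Count even numbers in [7, 10, 15, 7, 13, 17, 5, 5, 17]
`new_list` takes the values: [] → [10]
So `len(new_list)` = 1

Answer: 1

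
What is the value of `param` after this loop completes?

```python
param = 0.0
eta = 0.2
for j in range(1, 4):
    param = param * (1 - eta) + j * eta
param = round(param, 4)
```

Moving average with lr=0.2
`param` takes the values: 0.0 → 0.2 → 0.56 → 1.048

Answer: 1.048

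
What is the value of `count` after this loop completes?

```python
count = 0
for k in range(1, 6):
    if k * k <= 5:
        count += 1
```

Count numbers where k² ≤ 5
`count` takes the values: 0 → 1 → 2

Answer: 2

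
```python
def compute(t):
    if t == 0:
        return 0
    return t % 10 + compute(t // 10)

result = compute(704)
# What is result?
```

Sum of digits of 704: 4 + 0 + 7 = 11

Answer: 11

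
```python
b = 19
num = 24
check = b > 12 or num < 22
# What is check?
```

Trace:
`b = 19` → b = 19
`num = 24` → num = 24
`check = b > 12 or num < 22` → check = True
So check = True

Answer: True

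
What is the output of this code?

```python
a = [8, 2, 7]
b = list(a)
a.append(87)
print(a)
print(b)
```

Key concept: list() constructor creates copy.
Step by step:
`a = [8, 2, 7]` → a = [8, 2, 7]
`b = list(a)` → b = [8, 2, 7]
`a.append(87)` → a = [8, 2, 7, 87]
`print(a)` → prints [8, 2, 7, 87]
`print(b)` → prints [8, 2, 7]

Answer:
[8, 2, 7, 87]
[8, 2, 7]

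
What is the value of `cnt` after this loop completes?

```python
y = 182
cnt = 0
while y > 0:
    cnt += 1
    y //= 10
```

Count digits by repeated division by 10
`cnt` takes the values: 0 → 1 → 2 → 3

Answer: 3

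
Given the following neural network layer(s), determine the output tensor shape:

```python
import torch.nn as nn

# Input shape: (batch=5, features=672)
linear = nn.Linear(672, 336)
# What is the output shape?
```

Input: (5, 672) -> Output: (5, 336)

Answer: (5, 336)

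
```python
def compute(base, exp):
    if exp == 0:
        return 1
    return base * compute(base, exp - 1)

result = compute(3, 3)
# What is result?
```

compute(3, 3) = 3 * 3 * 3 = 27

Answer: 27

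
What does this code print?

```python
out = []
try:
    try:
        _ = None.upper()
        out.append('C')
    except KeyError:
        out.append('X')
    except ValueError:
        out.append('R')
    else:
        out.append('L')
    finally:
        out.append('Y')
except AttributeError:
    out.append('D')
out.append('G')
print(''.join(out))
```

Execution trace: 'Y' (finally) → 'D' (outer except AttributeError) → 'G' (after the try/except). Output: YDG

Answer: YDG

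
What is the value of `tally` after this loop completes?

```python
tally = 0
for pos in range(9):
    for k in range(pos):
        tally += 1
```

Triangle number: 0+1+2+...+8
`tally` takes the values: 0 → 1 → 2 → 3 → 4 → 5 → 6 → 7 → 8 → 9 → 10 → 11 → 12 → 13 → 14 → 15 → 16 → 17 → 18 → 19 → 20 → 21 → 22 → 23 → 24 → 25 → 26 → 27 → 28 → 29 → 30 → 31 → 32 → 33 → 34 → 35 → 36

Answer: 36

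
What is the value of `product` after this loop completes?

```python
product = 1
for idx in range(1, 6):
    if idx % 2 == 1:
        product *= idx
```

Product of odd numbers 1 to 5
`product` takes the values: 1 → 3 → 15

Answer: 15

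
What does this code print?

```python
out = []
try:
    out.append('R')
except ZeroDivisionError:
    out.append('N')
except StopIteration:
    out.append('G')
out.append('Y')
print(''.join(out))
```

Execution trace: 'R' (try body, no exception) → 'Y' (after the try/except). Output: RY

Answer: RY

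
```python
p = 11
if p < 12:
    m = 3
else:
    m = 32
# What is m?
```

Trace:
`p = 11` → p = 11
`if p < 12: ...` → p < 12 is True → m = 3
So m = 3

Answer: 3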